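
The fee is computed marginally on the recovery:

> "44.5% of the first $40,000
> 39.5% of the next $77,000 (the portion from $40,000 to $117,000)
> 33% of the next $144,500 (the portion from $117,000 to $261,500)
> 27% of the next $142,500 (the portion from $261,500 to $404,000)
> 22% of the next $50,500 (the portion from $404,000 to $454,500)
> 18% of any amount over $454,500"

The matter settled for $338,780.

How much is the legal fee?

First $40,000 at 44.5% = $17,800.00
Next $77,000 at 39.5% = $30,415.00
Next $144,500 at 33% = $47,685.00
Remaining $77,280 at 27% = $20,865.60
Fee: $17,800.00 + $30,415.00 + $47,685.00 + $20,865.60 = $116,765.60

$116,765.60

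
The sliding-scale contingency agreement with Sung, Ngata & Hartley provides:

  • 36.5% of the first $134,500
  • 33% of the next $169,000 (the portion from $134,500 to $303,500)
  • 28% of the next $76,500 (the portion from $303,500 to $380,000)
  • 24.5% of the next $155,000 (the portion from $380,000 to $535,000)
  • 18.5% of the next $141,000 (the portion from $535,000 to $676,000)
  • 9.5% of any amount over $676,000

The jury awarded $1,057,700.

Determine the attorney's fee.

$226,604.00

First $134,500 at 36.5% = $49,092.50
Next $169,000 at 33% = $55,770.00
Next $76,500 at 28% = $21,420.00
Next $155,000 at 24.5% = $37,975.00
Next $141,000 at 18.5% = $26,085.00
Remaining $381,700 at 9.5% = $36,261.50
Fee: $49,092.50 + $55,770.00 + $21,420.00 + $37,975.00 + $26,085.00 + $36,261.50 = $226,604.00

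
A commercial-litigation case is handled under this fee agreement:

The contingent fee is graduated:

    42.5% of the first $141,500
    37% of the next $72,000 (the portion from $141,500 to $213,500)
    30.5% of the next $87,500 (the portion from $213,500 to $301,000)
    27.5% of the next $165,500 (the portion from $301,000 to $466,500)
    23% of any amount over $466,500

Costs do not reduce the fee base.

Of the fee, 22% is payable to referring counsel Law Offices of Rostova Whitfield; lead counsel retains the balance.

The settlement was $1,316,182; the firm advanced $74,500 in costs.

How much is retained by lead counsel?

$276,435.40

Fee base is the gross recovery, $1,316,182; costs are reimbursed separately.
First $141,500 at 42.5% = $60,137.50
Next $72,000 at 37% = $26,640.00
Next $87,500 at 30.5% = $26,687.50
Next $165,500 at 27.5% = $45,512.50
Remaining $849,682 at 23% = $195,426.86
Fee: $60,137.50 + $26,640.00 + $26,687.50 + $45,512.50 + $195,426.86 = $354,404.36
Referral share: 22% of $354,404.36 = $77,968.96; lead counsel retains $354,404.36 − $77,968.96 = $276,435.40.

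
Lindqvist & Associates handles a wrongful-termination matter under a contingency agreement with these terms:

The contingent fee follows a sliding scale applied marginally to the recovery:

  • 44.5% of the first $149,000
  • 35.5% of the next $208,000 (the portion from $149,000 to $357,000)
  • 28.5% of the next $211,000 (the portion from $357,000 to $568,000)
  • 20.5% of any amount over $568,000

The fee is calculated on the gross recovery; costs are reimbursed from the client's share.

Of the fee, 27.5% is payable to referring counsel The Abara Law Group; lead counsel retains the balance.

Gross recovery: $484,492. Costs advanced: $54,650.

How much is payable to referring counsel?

Fee base is the gross recovery, $484,492; costs are reimbursed separately.
First $149,000 at 44.5% = $66,305.00
Next $208,000 at 35.5% = $73,840.00
Remaining $127,492 at 28.5% = $36,335.22
Fee: $66,305.00 + $73,840.00 + $36,335.22 = $176,480.22
Referral share: 27.5% of $176,480.22 = $48,532.06; lead counsel retains $176,480.22 − $48,532.06 = $127,948.16.

$48,532.06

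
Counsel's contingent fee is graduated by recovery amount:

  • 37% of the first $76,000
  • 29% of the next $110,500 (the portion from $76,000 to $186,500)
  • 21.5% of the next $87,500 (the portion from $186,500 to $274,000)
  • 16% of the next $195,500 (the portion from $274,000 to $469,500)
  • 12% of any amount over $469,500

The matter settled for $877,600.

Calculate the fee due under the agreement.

$159,229.50

First $76,000 at 37% = $28,120.00
Next $110,500 at 29% = $32,045.00
Next $87,500 at 21.5% = $18,812.50
Next $195,500 at 16% = $31,280.00
Remaining $408,100 at 12% = $48,972.00
Fee: $28,120.00 + $32,045.00 + $18,812.50 + $31,280.00 + $48,972.00 = $159,229.50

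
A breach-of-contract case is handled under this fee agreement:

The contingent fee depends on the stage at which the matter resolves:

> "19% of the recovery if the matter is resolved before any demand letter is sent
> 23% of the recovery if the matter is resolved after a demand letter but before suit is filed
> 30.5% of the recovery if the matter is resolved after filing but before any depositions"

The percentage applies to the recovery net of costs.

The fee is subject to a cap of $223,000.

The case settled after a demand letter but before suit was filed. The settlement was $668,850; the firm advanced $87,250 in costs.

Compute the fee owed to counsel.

$133,768.00

Fee base (net of costs): $668,850 − $87,250 = $581,600
The matter settled after a demand letter but before suit was filed, so the 23% rate applies.
$581,600 × 23% = $133,768.00
$133,768.00 is under the $223,000 cap.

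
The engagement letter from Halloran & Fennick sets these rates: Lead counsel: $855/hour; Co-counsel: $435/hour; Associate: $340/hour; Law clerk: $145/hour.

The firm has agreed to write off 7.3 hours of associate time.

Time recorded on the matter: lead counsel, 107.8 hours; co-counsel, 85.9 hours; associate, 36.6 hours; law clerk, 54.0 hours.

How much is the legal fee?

Lead counsel: 107.8 × $855 = $92,169.00
Co-counsel: 85.9 × $435 = $37,366.50
Associate: 36.6 × $340 = $12,444.00
Law clerk: 54.0 × $145 = $7,830.00
Subtotal: $149,809.50
Write-off: 7.3 × $340 = $2,482.00
Total: $149,809.50 − $2,482.00 = $147,327.50

$147,327.50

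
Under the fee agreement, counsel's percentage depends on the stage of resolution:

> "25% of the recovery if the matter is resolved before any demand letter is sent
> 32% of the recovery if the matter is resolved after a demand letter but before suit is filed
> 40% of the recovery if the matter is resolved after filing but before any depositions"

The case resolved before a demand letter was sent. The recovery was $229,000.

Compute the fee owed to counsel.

$57,250.00

The matter resolved before a demand letter was sent, so the 25% rate applies.
$229,000 × 25% = $57,250.00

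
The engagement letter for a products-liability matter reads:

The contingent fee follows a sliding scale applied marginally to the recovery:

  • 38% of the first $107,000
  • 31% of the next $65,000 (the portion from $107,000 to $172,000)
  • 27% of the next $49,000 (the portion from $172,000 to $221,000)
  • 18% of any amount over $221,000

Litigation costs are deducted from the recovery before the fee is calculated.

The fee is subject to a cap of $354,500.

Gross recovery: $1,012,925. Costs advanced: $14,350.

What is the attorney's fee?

Fee base (net of costs): $1,012,925 − $14,350 = $998,575
First $107,000 at 38% = $40,660.00
Next $65,000 at 31% = $20,150.00
Next $49,000 at 27% = $13,230.00
Remaining $777,575 at 18% = $139,963.50
Fee: $40,660.00 + $20,150.00 + $13,230.00 + $139,963.50 = $214,003.50
$214,003.50 is under the $354,500 cap.

$214,003.50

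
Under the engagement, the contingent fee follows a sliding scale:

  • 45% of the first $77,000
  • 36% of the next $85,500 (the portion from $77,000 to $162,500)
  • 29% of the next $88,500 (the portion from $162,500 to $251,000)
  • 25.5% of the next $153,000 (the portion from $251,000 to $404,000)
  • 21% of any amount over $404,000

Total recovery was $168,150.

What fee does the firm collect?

$67,068.50

First $77,000 at 45% = $34,650.00
Next $85,500 at 36% = $30,780.00
Remaining $5,650 at 29% = $1,638.50
Fee: $34,650.00 + $30,780.00 + $1,638.50 = $67,068.50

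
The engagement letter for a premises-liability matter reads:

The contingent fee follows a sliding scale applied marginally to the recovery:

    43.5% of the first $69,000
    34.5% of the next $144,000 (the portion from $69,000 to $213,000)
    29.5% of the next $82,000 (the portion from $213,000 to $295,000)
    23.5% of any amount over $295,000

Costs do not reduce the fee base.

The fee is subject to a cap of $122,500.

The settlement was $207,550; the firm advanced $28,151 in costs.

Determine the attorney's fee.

$77,814.75

Fee base is the gross recovery, $207,550; costs are reimbursed separately.
First $69,000 at 43.5% = $30,015.00
Remaining $138,550 at 34.5% = $47,799.75
Fee: $30,015.00 + $47,799.75 = $77,814.75
$77,814.75 is under the $122,500 cap.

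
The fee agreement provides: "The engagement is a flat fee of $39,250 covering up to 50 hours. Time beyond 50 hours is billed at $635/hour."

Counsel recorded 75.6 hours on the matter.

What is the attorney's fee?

Flat fee: $39,250.00
Excess hours: 75.6 − 50 = 25.6
Overrun: 25.6 × $635 = $16,256.00
Total: $39,250.00 + $16,256.00 = $55,506.00

$55,506.00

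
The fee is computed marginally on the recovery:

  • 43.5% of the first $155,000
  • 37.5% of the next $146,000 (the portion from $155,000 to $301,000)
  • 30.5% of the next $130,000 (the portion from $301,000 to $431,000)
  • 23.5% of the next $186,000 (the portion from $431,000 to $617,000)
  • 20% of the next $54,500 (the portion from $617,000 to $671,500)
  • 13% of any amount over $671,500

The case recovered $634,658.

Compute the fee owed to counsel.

$209,066.60

First $155,000 at 43.5% = $67,425.00
Next $146,000 at 37.5% = $54,750.00
Next $130,000 at 30.5% = $39,650.00
Next $186,000 at 23.5% = $43,710.00
Remaining $17,658 at 20% = $3,531.60
Fee: $67,425.00 + $54,750.00 + $39,650.00 + $43,710.00 + $3,531.60 = $209,066.60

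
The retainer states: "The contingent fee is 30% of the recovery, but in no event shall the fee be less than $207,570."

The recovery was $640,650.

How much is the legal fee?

$207,570.00

30% of $640,650 = $192,195.00
That is below the $207,570 minimum, so the minimum applies.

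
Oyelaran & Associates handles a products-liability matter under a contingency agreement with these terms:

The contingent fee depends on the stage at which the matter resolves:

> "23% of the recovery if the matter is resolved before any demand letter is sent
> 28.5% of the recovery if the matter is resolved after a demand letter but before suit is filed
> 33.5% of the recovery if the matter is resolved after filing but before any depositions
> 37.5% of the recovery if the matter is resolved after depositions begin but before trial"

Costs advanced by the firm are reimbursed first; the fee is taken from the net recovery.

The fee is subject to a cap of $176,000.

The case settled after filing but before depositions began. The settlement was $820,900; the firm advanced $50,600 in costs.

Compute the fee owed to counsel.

Fee base (net of costs): $820,900 − $50,600 = $770,300
The matter settled after filing but before depositions began, so the 33.5% rate applies.
$770,300 × 33.5% = $258,050.50
$258,050.50 exceeds the $176,000 cap, so the fee is capped at $176,000.00.

$176,000.00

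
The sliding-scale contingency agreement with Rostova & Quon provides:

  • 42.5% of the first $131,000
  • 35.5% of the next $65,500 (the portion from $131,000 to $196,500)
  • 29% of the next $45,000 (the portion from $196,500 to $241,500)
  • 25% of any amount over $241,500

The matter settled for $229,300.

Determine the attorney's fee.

First $131,000 at 42.5% = $55,675.00
Next $65,500 at 35.5% = $23,252.50
Remaining $32,800 at 29% = $9,512.00
Fee: $55,675.00 + $23,252.50 + $9,512.00 = $88,439.50

$88,439.50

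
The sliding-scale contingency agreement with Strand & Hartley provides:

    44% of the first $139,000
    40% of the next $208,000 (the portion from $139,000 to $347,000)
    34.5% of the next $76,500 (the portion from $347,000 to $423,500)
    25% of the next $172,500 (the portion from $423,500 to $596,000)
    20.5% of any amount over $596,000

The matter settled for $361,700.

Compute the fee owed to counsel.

First $139,000 at 44% = $61,160.00
Next $208,000 at 40% = $83,200.00
Remaining $14,700 at 34.5% = $5,071.50
Fee: $61,160.00 + $83,200.00 + $5,071.50 = $149,431.50

$149,431.50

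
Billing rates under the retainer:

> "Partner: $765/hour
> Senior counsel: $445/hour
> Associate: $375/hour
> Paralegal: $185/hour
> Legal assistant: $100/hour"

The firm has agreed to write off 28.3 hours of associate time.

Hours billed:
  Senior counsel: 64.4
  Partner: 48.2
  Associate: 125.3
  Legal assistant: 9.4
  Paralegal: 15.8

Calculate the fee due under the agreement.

Partner: 48.2 × $765 = $36,873.00
Senior counsel: 64.4 × $445 = $28,658.00
Associate: 125.3 × $375 = $46,987.50
Paralegal: 15.8 × $185 = $2,923.00
Legal assistant: 9.4 × $100 = $940.00
Subtotal: $116,381.50
Write-off: 28.3 × $375 = $10,612.50
Total: $116,381.50 − $10,612.50 = $105,769.00

$105,769.00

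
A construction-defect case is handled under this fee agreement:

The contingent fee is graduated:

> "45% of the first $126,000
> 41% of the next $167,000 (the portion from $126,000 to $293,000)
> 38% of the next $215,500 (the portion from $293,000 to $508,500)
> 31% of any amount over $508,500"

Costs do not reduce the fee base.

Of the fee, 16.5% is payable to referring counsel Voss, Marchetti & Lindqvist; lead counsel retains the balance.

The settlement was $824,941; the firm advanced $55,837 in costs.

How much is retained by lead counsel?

Fee base is the gross recovery, $824,941; costs are reimbursed separately.
First $126,000 at 45% = $56,700.00
Next $167,000 at 41% = $68,470.00
Next $215,500 at 38% = $81,890.00
Remaining $316,441 at 31% = $98,096.71
Fee: $56,700.00 + $68,470.00 + $81,890.00 + $98,096.71 = $305,156.71
Referral share: 16.5% of $305,156.71 = $50,350.86; lead counsel retains $305,156.71 − $50,350.86 = $254,805.85.

$254,805.85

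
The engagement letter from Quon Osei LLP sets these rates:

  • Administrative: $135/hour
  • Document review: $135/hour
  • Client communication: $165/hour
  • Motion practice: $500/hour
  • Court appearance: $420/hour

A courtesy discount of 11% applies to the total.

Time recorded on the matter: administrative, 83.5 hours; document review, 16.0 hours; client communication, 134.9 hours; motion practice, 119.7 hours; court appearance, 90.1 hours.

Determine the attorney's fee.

$118,710.87

Administrative: 83.5 × $135 = $11,272.50
Document review: 16.0 × $135 = $2,160.00
Client communication: 134.9 × $165 = $22,258.50
Motion practice: 119.7 × $500 = $59,850.00
Court appearance: 90.1 × $420 = $37,842.00
Subtotal: $133,383.00
Less 11% discount: −$14,672.13
Total: $133,383.00 − $14,672.13 = $118,710.87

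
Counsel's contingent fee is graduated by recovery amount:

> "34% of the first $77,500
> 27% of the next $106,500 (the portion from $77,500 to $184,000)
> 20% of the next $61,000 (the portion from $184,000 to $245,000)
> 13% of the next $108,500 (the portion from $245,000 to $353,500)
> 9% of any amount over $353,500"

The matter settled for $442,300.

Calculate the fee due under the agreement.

$89,402.00

First $77,500 at 34% = $26,350.00
Next $106,500 at 27% = $28,755.00
Next $61,000 at 20% = $12,200.00
Next $108,500 at 13% = $14,105.00
Remaining $88,800 at 9% = $7,992.00
Fee: $26,350.00 + $28,755.00 + $12,200.00 + $14,105.00 + $7,992.00 = $89,402.00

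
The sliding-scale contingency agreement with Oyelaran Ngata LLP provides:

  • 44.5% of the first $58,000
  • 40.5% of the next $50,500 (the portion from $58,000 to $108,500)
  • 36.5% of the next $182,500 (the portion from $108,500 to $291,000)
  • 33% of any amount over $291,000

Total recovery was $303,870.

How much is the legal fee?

$117,122.10

First $58,000 at 44.5% = $25,810.00
Next $50,500 at 40.5% = $20,452.50
Next $182,500 at 36.5% = $66,612.50
Remaining $12,870 at 33% = $4,247.10
Fee: $25,810.00 + $20,452.50 + $66,612.50 + $4,247.10 = $117,122.10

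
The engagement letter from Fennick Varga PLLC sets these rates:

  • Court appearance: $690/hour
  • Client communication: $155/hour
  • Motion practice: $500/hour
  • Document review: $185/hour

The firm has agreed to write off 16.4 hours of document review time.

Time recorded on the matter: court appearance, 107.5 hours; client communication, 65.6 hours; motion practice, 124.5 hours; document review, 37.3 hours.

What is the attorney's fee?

Court appearance: 107.5 × $690 = $74,175.00
Client communication: 65.6 × $155 = $10,168.00
Motion practice: 124.5 × $500 = $62,250.00
Document review: 37.3 × $185 = $6,900.50
Subtotal: $153,493.50
Write-off: 16.4 × $185 = $3,034.00
Total: $153,493.50 − $3,034.00 = $150,459.50

$150,459.50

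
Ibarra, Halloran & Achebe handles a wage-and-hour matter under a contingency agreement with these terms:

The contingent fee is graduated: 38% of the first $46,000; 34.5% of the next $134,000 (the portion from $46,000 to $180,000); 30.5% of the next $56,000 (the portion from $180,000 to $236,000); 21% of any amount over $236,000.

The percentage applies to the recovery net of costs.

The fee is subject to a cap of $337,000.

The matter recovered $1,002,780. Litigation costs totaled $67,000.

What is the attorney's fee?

Fee base (net of costs): $1,002,780 − $67,000 = $935,780
First $46,000 at 38% = $17,480.00
Next $134,000 at 34.5% = $46,230.00
Next $56,000 at 30.5% = $17,080.00
Remaining $699,780 at 21% = $146,953.80
Fee: $17,480.00 + $46,230.00 + $17,080.00 + $146,953.80 = $227,743.80
$227,743.80 is under the $337,000 cap.

$227,743.80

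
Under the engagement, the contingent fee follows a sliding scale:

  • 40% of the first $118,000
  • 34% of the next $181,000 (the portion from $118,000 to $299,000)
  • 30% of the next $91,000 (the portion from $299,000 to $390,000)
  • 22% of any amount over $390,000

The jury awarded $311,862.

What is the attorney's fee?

First $118,000 at 40% = $47,200.00
Next $181,000 at 34% = $61,540.00
Remaining $12,862 at 30% = $3,858.60
Fee: $47,200.00 + $61,540.00 + $3,858.60 = $112,598.60

$112,598.60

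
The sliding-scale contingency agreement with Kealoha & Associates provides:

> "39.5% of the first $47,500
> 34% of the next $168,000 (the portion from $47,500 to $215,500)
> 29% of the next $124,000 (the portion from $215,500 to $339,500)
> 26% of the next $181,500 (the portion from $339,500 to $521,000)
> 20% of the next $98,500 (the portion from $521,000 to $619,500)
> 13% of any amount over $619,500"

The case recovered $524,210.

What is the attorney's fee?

$159,674.50

First $47,500 at 39.5% = $18,762.50
Next $168,000 at 34% = $57,120.00
Next $124,000 at 29% = $35,960.00
Next $181,500 at 26% = $47,190.00
Remaining $3,210 at 20% = $642.00
Fee: $18,762.50 + $57,120.00 + $35,960.00 + $47,190.00 + $642.00 = $159,674.50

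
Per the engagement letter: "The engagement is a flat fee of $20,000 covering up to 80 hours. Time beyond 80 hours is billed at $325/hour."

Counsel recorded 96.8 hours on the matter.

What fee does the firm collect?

$25,460.00

Flat fee: $20,000.00
Excess hours: 96.8 − 80 = 16.8
Overrun: 16.8 × $325 = $5,460.00
Total: $20,000.00 + $5,460.00 = $25,460.00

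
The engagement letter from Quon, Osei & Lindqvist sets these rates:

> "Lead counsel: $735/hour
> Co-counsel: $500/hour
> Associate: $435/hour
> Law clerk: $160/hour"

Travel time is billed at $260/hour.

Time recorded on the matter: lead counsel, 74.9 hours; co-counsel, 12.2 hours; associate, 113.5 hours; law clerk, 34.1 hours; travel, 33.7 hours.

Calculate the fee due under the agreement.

$124,742.00

Lead counsel: 74.9 × $735 = $55,051.50
Co-counsel: 12.2 × $500 = $6,100.00
Associate: 113.5 × $435 = $49,372.50
Law clerk: 34.1 × $160 = $5,456.00
Subtotal: $55,051.50 + $6,100.00 + $49,372.50 + $5,456.00 = $115,980.00
Travel: 33.7 × $260 = $8,762.00
Total: $115,980.00 + $8,762.00 = $124,742.00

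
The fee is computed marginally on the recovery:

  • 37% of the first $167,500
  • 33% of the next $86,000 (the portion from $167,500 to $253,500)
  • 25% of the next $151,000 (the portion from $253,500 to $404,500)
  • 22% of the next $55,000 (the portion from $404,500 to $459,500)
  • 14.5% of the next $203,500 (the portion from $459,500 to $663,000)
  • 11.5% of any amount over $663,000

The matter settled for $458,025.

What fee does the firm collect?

$139,880.50

First $167,500 at 37% = $61,975.00
Next $86,000 at 33% = $28,380.00
Next $151,000 at 25% = $37,750.00
Remaining $53,525 at 22% = $11,775.50
Fee: $61,975.00 + $28,380.00 + $37,750.00 + $11,775.50 = $139,880.50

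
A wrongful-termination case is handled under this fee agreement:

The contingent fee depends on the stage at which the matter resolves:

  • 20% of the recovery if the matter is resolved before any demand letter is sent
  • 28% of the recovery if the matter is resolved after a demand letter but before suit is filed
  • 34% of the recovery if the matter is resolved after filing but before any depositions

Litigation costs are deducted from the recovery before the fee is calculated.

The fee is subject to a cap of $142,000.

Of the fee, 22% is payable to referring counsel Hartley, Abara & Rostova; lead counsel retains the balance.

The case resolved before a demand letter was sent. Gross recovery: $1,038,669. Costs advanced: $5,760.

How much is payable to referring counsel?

Fee base (net of costs): $1,038,669 − $5,760 = $1,032,909
The matter resolved before a demand letter was sent, so the 20% rate applies.
$1,032,909 × 20% = $206,581.80
$206,581.80 exceeds the $142,000 cap, so the fee is capped at $142,000.00.
Referral share: 22% of $142,000.00 = $31,240.00; lead counsel retains $142,000.00 − $31,240.00 = $110,760.00.

$31,240.00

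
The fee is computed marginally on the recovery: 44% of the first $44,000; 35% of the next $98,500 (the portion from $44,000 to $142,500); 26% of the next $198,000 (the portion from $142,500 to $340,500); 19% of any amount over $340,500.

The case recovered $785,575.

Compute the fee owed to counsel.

$189,879.25

First $44,000 at 44% = $19,360.00
Next $98,500 at 35% = $34,475.00
Next $198,000 at 26% = $51,480.00
Remaining $445,075 at 19% = $84,564.25
Fee: $19,360.00 + $34,475.00 + $51,480.00 + $84,564.25 = $189,879.25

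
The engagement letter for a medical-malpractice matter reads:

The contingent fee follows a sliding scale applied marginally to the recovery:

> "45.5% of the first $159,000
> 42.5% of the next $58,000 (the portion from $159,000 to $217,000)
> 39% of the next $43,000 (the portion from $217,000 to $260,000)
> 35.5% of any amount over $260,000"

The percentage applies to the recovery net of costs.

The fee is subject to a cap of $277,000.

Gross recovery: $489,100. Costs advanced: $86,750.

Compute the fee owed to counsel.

Fee base (net of costs): $489,100 − $86,750 = $402,350
First $159,000 at 45.5% = $72,345.00
Next $58,000 at 42.5% = $24,650.00
Next $43,000 at 39% = $16,770.00
Remaining $142,350 at 35.5% = $50,534.25
Fee: $72,345.00 + $24,650.00 + $16,770.00 + $50,534.25 = $164,299.25
$164,299.25 is under the $277,000 cap.

$164,299.25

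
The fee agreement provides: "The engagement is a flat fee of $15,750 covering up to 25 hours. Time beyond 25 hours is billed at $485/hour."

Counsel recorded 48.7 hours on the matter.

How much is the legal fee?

$27,244.50

Flat fee: $15,750.00
Excess hours: 48.7 − 25 = 23.7
Overrun: 23.7 × $485 = $11,494.50
Total: $15,750.00 + $11,494.50 = $27,244.50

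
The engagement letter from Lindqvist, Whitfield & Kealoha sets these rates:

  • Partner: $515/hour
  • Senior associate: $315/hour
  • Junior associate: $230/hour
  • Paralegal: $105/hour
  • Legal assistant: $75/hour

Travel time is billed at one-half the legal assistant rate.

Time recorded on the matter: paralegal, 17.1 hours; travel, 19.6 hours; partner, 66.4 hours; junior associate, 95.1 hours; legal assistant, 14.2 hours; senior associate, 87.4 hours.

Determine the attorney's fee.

$87,195.50

Partner: 66.4 × $515 = $34,196.00
Senior associate: 87.4 × $315 = $27,531.00
Junior associate: 95.1 × $230 = $21,873.00
Paralegal: 17.1 × $105 = $1,795.50
Legal assistant: 14.2 × $75 = $1,065.00
Subtotal: $34,196.00 + $27,531.00 + $21,873.00 + $1,795.50 + $1,065.00 = $86,460.50
Travel: 19.6 × ($75 ÷ 2) = 19.6 × $37.50 = $735.00
Total: $86,460.50 + $735.00 = $87,195.50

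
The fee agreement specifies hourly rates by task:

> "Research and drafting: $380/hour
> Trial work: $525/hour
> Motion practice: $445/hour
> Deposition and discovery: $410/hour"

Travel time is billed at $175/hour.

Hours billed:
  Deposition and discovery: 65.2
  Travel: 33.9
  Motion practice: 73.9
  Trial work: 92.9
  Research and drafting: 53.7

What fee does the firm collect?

Research and drafting: 53.7 × $380 = $20,406.00
Trial work: 92.9 × $525 = $48,772.50
Motion practice: 73.9 × $445 = $32,885.50
Deposition and discovery: 65.2 × $410 = $26,732.00
Subtotal: $20,406.00 + $48,772.50 + $32,885.50 + $26,732.00 = $128,796.00
Travel: 33.9 × $175 = $5,932.50
Total: $128,796.00 + $5,932.50 = $134,728.50

$134,728.50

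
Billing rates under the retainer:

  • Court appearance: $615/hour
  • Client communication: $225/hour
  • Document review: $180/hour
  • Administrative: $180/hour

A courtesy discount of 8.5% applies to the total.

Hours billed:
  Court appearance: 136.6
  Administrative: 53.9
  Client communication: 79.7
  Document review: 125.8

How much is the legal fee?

Court appearance: 136.6 × $615 = $84,009.00
Client communication: 79.7 × $225 = $17,932.50
Document review: 125.8 × $180 = $22,644.00
Administrative: 53.9 × $180 = $9,702.00
Subtotal: $134,287.50
Less 8.5% discount: −$11,414.44
Total: $134,287.50 − $11,414.44 = $122,873.06

$122,873.06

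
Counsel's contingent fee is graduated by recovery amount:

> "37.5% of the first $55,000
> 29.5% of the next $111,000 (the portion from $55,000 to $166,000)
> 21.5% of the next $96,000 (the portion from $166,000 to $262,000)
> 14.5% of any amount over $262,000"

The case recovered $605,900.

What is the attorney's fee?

$123,875.50

First $55,000 at 37.5% = $20,625.00
Next $111,000 at 29.5% = $32,745.00
Next $96,000 at 21.5% = $20,640.00
Remaining $343,900 at 14.5% = $49,865.50
Fee: $20,625.00 + $32,745.00 + $20,640.00 + $49,865.50 = $123,875.50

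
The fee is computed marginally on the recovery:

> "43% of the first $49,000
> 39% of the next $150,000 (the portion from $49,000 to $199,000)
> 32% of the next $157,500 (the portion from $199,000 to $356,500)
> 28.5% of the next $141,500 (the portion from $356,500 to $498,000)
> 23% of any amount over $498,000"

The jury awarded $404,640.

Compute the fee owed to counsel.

$143,689.90

First $49,000 at 43% = $21,070.00
Next $150,000 at 39% = $58,500.00
Next $157,500 at 32% = $50,400.00
Remaining $48,140 at 28.5% = $13,719.90
Fee: $21,070.00 + $58,500.00 + $50,400.00 + $13,719.90 = $143,689.90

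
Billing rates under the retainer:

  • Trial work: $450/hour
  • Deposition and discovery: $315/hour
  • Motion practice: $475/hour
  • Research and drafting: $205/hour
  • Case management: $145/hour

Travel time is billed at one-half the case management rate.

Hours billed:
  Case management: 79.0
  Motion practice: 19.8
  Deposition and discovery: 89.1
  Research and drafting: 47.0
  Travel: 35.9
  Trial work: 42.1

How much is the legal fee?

$80,109.25

Trial work: 42.1 × $450 = $18,945.00
Deposition and discovery: 89.1 × $315 = $28,066.50
Motion practice: 19.8 × $475 = $9,405.00
Research and drafting: 47.0 × $205 = $9,635.00
Case management: 79.0 × $145 = $11,455.00
Subtotal: $18,945.00 + $28,066.50 + $9,405.00 + $9,635.00 + $11,455.00 = $77,506.50
Travel: 35.9 × ($145 ÷ 2) = 35.9 × $72.50 = $2,602.75
Total: $77,506.50 + $2,602.75 = $80,109.25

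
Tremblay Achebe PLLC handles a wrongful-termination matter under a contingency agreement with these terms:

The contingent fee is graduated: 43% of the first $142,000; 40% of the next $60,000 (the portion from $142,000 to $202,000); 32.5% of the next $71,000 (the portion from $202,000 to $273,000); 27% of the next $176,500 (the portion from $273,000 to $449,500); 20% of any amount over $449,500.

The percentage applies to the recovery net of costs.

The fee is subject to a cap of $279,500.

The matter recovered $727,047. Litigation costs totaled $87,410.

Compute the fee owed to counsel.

$193,817.40

Fee base (net of costs): $727,047 − $87,410 = $639,637
First $142,000 at 43% = $61,060.00
Next $60,000 at 40% = $24,000.00
Next $71,000 at 32.5% = $23,075.00
Next $176,500 at 27% = $47,655.00
Remaining $190,137 at 20% = $38,027.40
Fee: $61,060.00 + $24,000.00 + $23,075.00 + $47,655.00 + $38,027.40 = $193,817.40
$193,817.40 is under the $279,500 cap.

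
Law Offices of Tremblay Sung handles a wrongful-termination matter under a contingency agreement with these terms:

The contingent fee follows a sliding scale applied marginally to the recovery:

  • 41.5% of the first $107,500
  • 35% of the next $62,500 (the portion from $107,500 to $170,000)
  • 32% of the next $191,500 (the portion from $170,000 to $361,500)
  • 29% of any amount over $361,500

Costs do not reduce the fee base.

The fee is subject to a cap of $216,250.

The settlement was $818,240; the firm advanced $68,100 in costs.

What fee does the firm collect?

Fee base is the gross recovery, $818,240; costs are reimbursed separately.
First $107,500 at 41.5% = $44,612.50
Next $62,500 at 35% = $21,875.00
Next $191,500 at 32% = $61,280.00
Remaining $456,740 at 29% = $132,454.60
Fee: $44,612.50 + $21,875.00 + $61,280.00 + $132,454.60 = $260,222.10
$260,222.10 exceeds the $216,250 cap, so the fee is capped at $216,250.00.

$216,250.00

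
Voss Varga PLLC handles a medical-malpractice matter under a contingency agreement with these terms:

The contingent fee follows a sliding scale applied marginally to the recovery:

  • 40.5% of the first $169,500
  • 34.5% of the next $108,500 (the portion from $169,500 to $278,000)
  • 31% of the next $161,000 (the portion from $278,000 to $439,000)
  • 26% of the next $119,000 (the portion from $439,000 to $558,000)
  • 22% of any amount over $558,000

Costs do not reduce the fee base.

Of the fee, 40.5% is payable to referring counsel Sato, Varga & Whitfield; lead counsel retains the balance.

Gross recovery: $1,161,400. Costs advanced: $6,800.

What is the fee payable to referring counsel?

Fee base is the gross recovery, $1,161,400; costs are reimbursed separately.
First $169,500 at 40.5% = $68,647.50
Next $108,500 at 34.5% = $37,432.50
Next $161,000 at 31% = $49,910.00
Next $119,000 at 26% = $30,940.00
Remaining $603,400 at 22% = $132,748.00
Fee: $68,647.50 + $37,432.50 + $49,910.00 + $30,940.00 + $132,748.00 = $319,678.00
Referral share: 40.5% of $319,678.00 = $129,469.59; lead counsel retains $319,678.00 − $129,469.59 = $190,208.41.

$129,469.59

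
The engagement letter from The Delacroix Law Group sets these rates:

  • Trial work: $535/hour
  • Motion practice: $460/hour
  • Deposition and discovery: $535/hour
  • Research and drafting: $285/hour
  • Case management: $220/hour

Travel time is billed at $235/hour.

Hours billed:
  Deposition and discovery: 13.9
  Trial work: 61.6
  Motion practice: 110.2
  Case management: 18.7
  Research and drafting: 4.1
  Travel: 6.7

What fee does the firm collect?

$97,941.50

Trial work: 61.6 × $535 = $32,956.00
Motion practice: 110.2 × $460 = $50,692.00
Deposition and discovery: 13.9 × $535 = $7,436.50
Research and drafting: 4.1 × $285 = $1,168.50
Case management: 18.7 × $220 = $4,114.00
Subtotal: $32,956.00 + $50,692.00 + $7,436.50 + $1,168.50 + $4,114.00 = $96,367.00
Travel: 6.7 × $235 = $1,574.50
Total: $96,367.00 + $1,574.50 = $97,941.50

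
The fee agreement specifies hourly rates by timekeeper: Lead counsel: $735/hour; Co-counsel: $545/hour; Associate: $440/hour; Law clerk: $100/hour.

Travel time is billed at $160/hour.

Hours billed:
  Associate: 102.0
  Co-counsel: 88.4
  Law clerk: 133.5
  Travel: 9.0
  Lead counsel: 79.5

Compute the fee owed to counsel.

$166,280.50

Lead counsel: 79.5 × $735 = $58,432.50
Co-counsel: 88.4 × $545 = $48,178.00
Associate: 102.0 × $440 = $44,880.00
Law clerk: 133.5 × $100 = $13,350.00
Subtotal: $58,432.50 + $48,178.00 + $44,880.00 + $13,350.00 = $164,840.50
Travel: 9.0 × $160 = $1,440.00
Total: $164,840.50 + $1,440.00 = $166,280.50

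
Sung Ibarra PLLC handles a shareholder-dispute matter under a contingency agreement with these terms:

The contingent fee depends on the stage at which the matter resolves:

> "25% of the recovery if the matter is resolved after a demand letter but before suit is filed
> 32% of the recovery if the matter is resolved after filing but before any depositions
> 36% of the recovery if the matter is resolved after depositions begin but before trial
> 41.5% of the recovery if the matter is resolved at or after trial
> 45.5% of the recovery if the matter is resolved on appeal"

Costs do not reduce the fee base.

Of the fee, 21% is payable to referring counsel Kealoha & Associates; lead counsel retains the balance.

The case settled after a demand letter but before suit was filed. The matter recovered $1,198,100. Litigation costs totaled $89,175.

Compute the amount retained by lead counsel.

Fee base is the gross recovery, $1,198,100; costs are reimbursed separately.
The matter settled after a demand letter but before suit was filed, so the 25% rate applies.
$1,198,100 × 25% = $299,525.00
Referral share: 21% of $299,525.00 = $62,900.25; lead counsel retains $299,525.00 − $62,900.25 = $236,624.75.

$236,624.75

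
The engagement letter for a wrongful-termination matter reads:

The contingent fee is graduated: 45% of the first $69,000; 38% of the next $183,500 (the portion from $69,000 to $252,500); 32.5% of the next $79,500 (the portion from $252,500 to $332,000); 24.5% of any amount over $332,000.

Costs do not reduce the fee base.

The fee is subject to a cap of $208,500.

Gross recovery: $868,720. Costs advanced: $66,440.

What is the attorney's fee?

Fee base is the gross recovery, $868,720; costs are reimbursed separately.
First $69,000 at 45% = $31,050.00
Next $183,500 at 38% = $69,730.00
Next $79,500 at 32.5% = $25,837.50
Remaining $536,720 at 24.5% = $131,496.40
Fee: $31,050.00 + $69,730.00 + $25,837.50 + $131,496.40 = $258,113.90
$258,113.90 exceeds the $208,500 cap, so the fee is capped at $208,500.00.

$208,500.00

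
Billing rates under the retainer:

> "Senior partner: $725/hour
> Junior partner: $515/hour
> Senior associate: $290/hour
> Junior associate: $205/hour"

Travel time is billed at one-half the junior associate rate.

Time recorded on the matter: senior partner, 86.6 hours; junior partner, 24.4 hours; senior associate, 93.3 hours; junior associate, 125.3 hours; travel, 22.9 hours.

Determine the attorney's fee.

$130,441.75

Senior partner: 86.6 × $725 = $62,785.00
Junior partner: 24.4 × $515 = $12,566.00
Senior associate: 93.3 × $290 = $27,057.00
Junior associate: 125.3 × $205 = $25,686.50
Subtotal: $62,785.00 + $12,566.00 + $27,057.00 + $25,686.50 = $128,094.50
Travel: 22.9 × ($205 ÷ 2) = 22.9 × $102.50 = $2,347.25
Total: $128,094.50 + $2,347.25 = $130,441.75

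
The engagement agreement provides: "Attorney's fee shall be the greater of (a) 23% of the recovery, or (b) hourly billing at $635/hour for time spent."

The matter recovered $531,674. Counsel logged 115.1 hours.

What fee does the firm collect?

(a) 23% of $531,674 = $122,285.02
(b) 115.1 × $635 = $73,088.50
The greater is (a): $122,285.02.

$122,285.02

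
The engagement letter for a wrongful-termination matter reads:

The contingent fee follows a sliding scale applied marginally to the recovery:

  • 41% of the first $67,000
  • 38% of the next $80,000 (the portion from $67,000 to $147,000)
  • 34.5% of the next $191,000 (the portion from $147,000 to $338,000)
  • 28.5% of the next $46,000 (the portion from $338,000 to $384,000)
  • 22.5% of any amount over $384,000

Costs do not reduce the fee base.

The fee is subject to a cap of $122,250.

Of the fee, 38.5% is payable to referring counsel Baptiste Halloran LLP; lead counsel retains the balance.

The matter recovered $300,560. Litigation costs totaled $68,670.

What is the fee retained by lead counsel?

$68,171.64

Fee base is the gross recovery, $300,560; costs are reimbursed separately.
First $67,000 at 41% = $27,470.00
Next $80,000 at 38% = $30,400.00
Remaining $153,560 at 34.5% = $52,978.20
Fee: $27,470.00 + $30,400.00 + $52,978.20 = $110,848.20
$110,848.20 is under the $122,250 cap.
Referral share: 38.5% of $110,848.20 = $42,676.56; lead counsel retains $110,848.20 − $42,676.56 = $68,171.64.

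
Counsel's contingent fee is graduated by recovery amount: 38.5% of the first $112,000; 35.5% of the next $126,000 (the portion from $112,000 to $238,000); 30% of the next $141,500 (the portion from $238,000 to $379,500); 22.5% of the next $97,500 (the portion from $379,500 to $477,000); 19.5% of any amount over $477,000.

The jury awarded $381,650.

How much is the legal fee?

First $112,000 at 38.5% = $43,120.00
Next $126,000 at 35.5% = $44,730.00
Next $141,500 at 30% = $42,450.00
Remaining $2,150 at 22.5% = $483.75
Fee: $43,120.00 + $44,730.00 + $42,450.00 + $483.75 = $130,783.75

$130,783.75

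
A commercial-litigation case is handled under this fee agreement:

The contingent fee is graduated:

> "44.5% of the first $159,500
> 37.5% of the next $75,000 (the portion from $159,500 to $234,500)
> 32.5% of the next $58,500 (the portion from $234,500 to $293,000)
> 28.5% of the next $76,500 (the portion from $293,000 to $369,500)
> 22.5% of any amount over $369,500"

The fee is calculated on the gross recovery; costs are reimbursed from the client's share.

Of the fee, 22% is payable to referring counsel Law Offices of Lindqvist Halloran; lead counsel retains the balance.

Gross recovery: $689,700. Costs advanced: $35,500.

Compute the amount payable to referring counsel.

Fee base is the gross recovery, $689,700; costs are reimbursed separately.
First $159,500 at 44.5% = $70,977.50
Next $75,000 at 37.5% = $28,125.00
Next $58,500 at 32.5% = $19,012.50
Next $76,500 at 28.5% = $21,802.50
Remaining $320,200 at 22.5% = $72,045.00
Fee: $70,977.50 + $28,125.00 + $19,012.50 + $21,802.50 + $72,045.00 = $211,962.50
Referral share: 22% of $211,962.50 = $46,631.75; lead counsel retains $211,962.50 − $46,631.75 = $165,330.75.

$46,631.75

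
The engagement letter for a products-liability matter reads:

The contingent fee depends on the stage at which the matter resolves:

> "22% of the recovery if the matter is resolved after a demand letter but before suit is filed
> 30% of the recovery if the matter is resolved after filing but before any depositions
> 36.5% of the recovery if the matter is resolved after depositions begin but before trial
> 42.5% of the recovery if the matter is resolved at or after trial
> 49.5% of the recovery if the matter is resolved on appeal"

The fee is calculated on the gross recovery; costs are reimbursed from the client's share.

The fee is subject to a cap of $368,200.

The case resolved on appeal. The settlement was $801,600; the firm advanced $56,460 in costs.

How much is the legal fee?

$368,200.00

Fee base is the gross recovery, $801,600; costs are reimbursed separately.
The matter resolved on appeal, so the 49.5% rate applies.
$801,600 × 49.5% = $396,792.00
$396,792.00 exceeds the $368,200 cap, so the fee is capped at $368,200.00.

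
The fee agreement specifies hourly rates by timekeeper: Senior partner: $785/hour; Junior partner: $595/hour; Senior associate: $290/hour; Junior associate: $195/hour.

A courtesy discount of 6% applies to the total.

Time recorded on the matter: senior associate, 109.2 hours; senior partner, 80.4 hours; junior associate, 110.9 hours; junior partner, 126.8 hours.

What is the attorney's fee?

$180,342.29

Senior partner: 80.4 × $785 = $63,114.00
Junior partner: 126.8 × $595 = $75,446.00
Senior associate: 109.2 × $290 = $31,668.00
Junior associate: 110.9 × $195 = $21,625.50
Subtotal: $191,853.50
Less 6% discount: −$11,511.21
Total: $191,853.50 − $11,511.21 = $180,342.29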